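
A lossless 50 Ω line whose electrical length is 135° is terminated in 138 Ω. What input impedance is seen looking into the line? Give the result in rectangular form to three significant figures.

tan(βl) = tan(135°) = -1
Z_in = Z_0·(Z_L + jZ_0·tanβl)/(Z_0 + jZ_L·tanβl)
     = 50·(138 − j50)/(50 − j138)

Z_in ≈ 32 + j38.4 Ω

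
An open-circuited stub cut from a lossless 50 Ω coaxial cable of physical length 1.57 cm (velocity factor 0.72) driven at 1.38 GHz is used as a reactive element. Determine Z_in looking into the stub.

Z_in ≈ −j68.5 Ω

λ = v/f = 0.72·c / 1.38 GHz = 0.157 m
βl = 2π·l/λ = 2π × 0.1 = 36.1°
tan(βl) = 0.729
For an open-circuited stub, Z_in = −jZ_0·cot(βl) = −jZ_0/tan(βl)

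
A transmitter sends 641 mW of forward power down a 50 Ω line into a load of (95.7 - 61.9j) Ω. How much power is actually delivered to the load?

P_delivered ≈ 490 mW

|Γ| = |(45.7 − j61.9)/(145.7 − j61.9)| = 0.486
|Γ|² = 0.236
P_refl = |Γ|²·P_inc = 151 mW, P_del = (1 − |Γ|²)·P_inc = 490 mW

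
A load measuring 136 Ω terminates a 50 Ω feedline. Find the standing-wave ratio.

VSWR ≈ 2.72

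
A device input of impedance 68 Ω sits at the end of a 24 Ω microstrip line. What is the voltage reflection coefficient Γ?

Γ = 0.478

Γ = (Z_L − Z_0)/(Z_L + Z_0) = (68 − 24)/(68 + 24) = 44/92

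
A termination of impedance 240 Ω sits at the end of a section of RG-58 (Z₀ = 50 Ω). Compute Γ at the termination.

Γ = (Z_L − Z_0)/(Z_L + Z_0) = (240 − 50)/(240 + 50) = 190/290

Γ = 0.655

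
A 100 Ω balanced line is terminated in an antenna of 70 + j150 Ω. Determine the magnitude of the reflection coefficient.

|Γ| ≈ 0.675

Γ = (Z_L − Z_0)/(Z_L + Z_0) = (-30 + j150)/(170 + j150)
|Γ| = 153/227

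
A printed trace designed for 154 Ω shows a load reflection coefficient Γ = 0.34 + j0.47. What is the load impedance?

Z_L ≈ 156 + j221 Ω

Z_L = Z_0·(1 + Γ)/(1 − Γ) = 154·(1.34 + j0.47)/(0.66 − j0.47)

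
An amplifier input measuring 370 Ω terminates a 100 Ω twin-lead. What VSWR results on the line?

For a purely resistive load, VSWR = R_L/Z_0 or Z_0/R_L (whichever > 1) = 370/100

VSWR ≈ 3.7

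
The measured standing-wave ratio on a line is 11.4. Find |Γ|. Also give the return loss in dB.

|Γ| ≈ 0.839; return loss ≈ 1.53 dB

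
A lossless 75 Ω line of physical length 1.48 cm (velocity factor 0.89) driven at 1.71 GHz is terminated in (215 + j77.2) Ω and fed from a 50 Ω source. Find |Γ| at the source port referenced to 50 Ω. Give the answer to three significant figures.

|Γ| ≈ 0.628

λ = v/f = 0.89·c / 1.71 GHz = 0.156 m
βl = 2π·l/λ = 2π × 0.0948 = 34.1°
tan(βl) = 0.678
Z_in = Z_0·(Z_L + jZ_0·tanβl)/(Z_0 + jZ_L·tanβl) = 81.2 − j98 Ω
Γ_s = (Z_in − Z_s)/(Z_in + Z_s) = (31.2 − j98)/(131 − j98), |Γ_s| = 0.628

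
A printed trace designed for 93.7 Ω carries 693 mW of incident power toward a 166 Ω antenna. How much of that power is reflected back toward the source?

P_reflected ≈ 53.7 mW

Γ = (166 − 93.7)/(166 + 93.7) = 0.278
|Γ|² = 0.0775
P_refl = |Γ|²·P_inc = 53.7 mW, P_del = (1 − |Γ|²)·P_inc = 639 mW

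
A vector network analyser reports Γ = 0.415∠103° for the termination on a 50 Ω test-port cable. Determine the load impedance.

Z_L = Z_0·(1 + Γ)/(1 − Γ) = 50·(0.907 + j0.404)/(1.09 − j0.404)

Z_L ≈ 30.5 + j29.8 Ω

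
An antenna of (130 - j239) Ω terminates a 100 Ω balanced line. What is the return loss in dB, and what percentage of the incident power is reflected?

RL ≈ 2.78 dB; 52.7% of incident power reflected

Γ = (30 − j239)/(230 − j239), |Γ| = 0.726
RL = −20·log₁₀(0.726) = 2.78 dB
P_refl/P_inc = |Γ|² = 0.527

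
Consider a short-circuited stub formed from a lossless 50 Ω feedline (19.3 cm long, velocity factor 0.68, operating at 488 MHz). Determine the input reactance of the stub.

X_in ≈ -12.3 Ω (capacitive)

λ = v/f = 0.68·c / 488 MHz = 0.418 m
βl = 2π·l/λ = 2π × 0.462 = 166°
tan(βl) = -0.245
For a short-circuited stub, Z_in = jZ_0·tan(βl)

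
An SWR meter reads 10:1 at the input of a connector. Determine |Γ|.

|Γ| ≈ 0.818

|Γ| = (S − 1)/(S + 1) = (10 − 1)/(10 + 1) = 9/11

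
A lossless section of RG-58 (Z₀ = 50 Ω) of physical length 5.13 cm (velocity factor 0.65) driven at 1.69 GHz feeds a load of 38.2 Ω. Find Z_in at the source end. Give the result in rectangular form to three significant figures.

λ = v/f = 0.65·c / 1.69 GHz = 0.115 m
βl = 2π·l/λ = 2π × 0.445 = 160°
tan(βl) = tan(160°) = -0.363
Z_in = Z_0·(Z_L + jZ_0·tanβl)/(Z_0 + jZ_L·tanβl)
     = 50·(38.2 − j18.1)/(50 − j13.9)

Z_in ≈ 40.1 − j7.01 Ω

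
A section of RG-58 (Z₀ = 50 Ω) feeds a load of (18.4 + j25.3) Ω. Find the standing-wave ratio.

VSWR ≈ 3.5

Γ = (Z_L − Z_0)/(Z_L + Z_0) = (-31.6 + j25.3)/(68.4 + j25.3)
|Γ| = 40.5/72.9 = 0.555
VSWR = (1 + |Γ|)/(1 − |Γ|) = 1.56/0.445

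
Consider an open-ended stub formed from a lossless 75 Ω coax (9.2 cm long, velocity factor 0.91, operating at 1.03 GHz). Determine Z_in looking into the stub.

λ = v/f = 0.91·c / 1.03 GHz = 0.265 m
βl = 2π·l/λ = 2π × 0.347 = 125°
tan(βl) = -1.43
For an open-ended stub, Z_in = −jZ_0·cot(βl) = −jZ_0/tan(βl)

Z_in ≈ +j52.4 Ω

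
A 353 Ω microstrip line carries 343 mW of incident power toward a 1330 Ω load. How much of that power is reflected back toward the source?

P_reflected ≈ 116 mW

Γ = (1330 − 353)/(1330 + 353) = 0.581
|Γ|² = 0.337
P_refl = |Γ|²·P_inc = 116 mW, P_del = (1 − |Γ|²)·P_inc = 227 mW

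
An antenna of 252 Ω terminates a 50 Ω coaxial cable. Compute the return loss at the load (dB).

RL ≈ 3.49 dB

Γ = (252 − 50)/(252 + 50) = 0.669
RL = −20·log₁₀|Γ| = −20·log₁₀(0.669)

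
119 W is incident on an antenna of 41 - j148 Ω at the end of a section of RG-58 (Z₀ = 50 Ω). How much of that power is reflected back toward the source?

P_reflected ≈ 86.7 W

|Γ| = |(-9 − j148)/(91 − j148)| = 0.853
|Γ|² = 0.728
P_refl = |Γ|²·P_inc = 86.7 W, P_del = (1 − |Γ|²)·P_inc = 32.3 W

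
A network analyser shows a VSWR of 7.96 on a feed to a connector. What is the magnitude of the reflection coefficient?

|Γ| ≈ 0.777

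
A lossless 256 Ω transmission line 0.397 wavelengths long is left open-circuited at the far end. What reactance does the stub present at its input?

βl = 2π × 0.397 = 143°
tan(βl) = -0.756
For an open-circuited stub, Z_in = −jZ_0·cot(βl) = −jZ_0/tan(βl)

X_in ≈ 339 Ω (inductive)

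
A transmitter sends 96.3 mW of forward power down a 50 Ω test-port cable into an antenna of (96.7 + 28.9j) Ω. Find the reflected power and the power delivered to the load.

|Γ| = |(46.7 + j28.9)/(146.7 + j28.9)| = 0.367
|Γ|² = 0.135
P_refl = |Γ|²·P_inc = 13 mW, P_del = (1 − |Γ|²)·P_inc = 83.3 mW

P_reflected ≈ 13 mW; P_delivered ≈ 83.3 mW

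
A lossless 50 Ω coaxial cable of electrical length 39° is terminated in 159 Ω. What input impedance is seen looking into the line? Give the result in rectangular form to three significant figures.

tan(βl) = tan(39°) = 0.81
Z_in = Z_0·(Z_L + jZ_0·tanβl)/(Z_0 + jZ_L·tanβl)
     = 50·(159 + j40.5)/(50 + j129)

Z_in ≈ 34.5 − j48.3 Ω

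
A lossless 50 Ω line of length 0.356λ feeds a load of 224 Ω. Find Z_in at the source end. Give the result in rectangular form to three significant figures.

Z_in ≈ 17.5 + j36.2 Ω

βl = 2π × 0.356 = 128°
tan(βl) = tan(128°) = -1.27
Z_in = Z_0·(Z_L + jZ_0·tanβl)/(Z_0 + jZ_L·tanβl)
     = 50·(224 − j63.6)/(50 − j285)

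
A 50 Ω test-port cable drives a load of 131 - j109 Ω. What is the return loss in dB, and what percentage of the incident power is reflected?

RL ≈ 3.84 dB; 41.3% of incident power reflected

Γ = (81 − j109)/(181 − j109), |Γ| = 0.643
RL = −20·log₁₀(0.643) = 3.84 dB
P_refl/P_inc = |Γ|² = 0.413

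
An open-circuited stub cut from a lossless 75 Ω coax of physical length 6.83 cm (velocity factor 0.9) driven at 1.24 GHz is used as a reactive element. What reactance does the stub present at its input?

λ = v/f = 0.9·c / 1.24 GHz = 0.218 m
βl = 2π·l/λ = 2π × 0.314 = 113°
tan(βl) = -2.36
For an open-circuited stub, Z_in = −jZ_0·cot(βl) = −jZ_0/tan(βl)

X_in ≈ 31.7 Ω (inductive)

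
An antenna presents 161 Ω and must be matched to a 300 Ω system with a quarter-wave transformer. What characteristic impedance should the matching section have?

Z_qwt ≈ 220 Ω

Z_qwt = √(Z_0·R_L) = √(300 × 161) = √48300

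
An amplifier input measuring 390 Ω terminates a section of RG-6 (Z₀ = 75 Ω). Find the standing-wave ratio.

VSWR ≈ 5.2

Γ = (390 − 75)/(390 + 75) = 0.677
VSWR = (1 + 0.677)/(1 − 0.677)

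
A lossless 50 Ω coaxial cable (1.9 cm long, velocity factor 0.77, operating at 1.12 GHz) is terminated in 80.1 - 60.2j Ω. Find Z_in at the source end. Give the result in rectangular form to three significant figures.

λ = v/f = 0.77·c / 1.12 GHz = 0.206 m
βl = 2π·l/λ = 2π × 0.0921 = 33.2°
tan(βl) = tan(33.2°) = 0.653
Z_in = Z_0·(Z_L + jZ_0·tanβl)/(Z_0 + jZ_L·tanβl)
     = 50·(80.1 − j27.5)/(89.3 + j52.3)

Z_in ≈ 26.7 − j31 Ω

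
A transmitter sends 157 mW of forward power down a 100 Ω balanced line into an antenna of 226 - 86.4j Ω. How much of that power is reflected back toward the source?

P_reflected ≈ 32.2 mW

|Γ| = |(126 − j86.4)/(326 − j86.4)| = 0.453
|Γ|² = 0.205
P_refl = |Γ|²·P_inc = 32.2 mW, P_del = (1 − |Γ|²)·P_inc = 125 mW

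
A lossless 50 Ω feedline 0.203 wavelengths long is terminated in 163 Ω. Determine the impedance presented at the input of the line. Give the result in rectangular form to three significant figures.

βl = 2π × 0.203 = 73.1°
tan(βl) = tan(73.1°) = 3.29
Z_in = Z_0·(Z_L + jZ_0·tanβl)/(Z_0 + jZ_L·tanβl)
     = 50·(163 + j164)/(50 + j536)

Z_in ≈ 16.6 − j13.7 Ω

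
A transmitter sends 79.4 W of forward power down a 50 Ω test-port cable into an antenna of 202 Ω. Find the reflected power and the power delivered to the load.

P_reflected ≈ 28.9 W; P_delivered ≈ 50.5 W

Γ = (202 − 50)/(202 + 50) = 0.603
|Γ|² = 0.364
P_refl = |Γ|²·P_inc = 28.9 W, P_del = (1 − |Γ|²)·P_inc = 50.5 W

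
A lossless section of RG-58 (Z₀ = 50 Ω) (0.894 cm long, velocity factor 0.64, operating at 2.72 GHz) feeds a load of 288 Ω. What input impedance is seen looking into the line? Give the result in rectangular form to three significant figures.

Z_in ≈ 16.5 − j46.2 Ω

λ = v/f = 0.64·c / 2.72 GHz = 0.0706 m
βl = 2π·l/λ = 2π × 0.127 = 45.6°
tan(βl) = tan(45.6°) = 1.02
Z_in = Z_0·(Z_L + jZ_0·tanβl)/(Z_0 + jZ_L·tanβl)
     = 50·(288 + j51)/(50 + j294)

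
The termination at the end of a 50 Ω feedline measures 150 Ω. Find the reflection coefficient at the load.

Γ = (Z_L − Z_0)/(Z_L + Z_0) = (150 − 50)/(150 + 50) = 100/200

Γ = 0.5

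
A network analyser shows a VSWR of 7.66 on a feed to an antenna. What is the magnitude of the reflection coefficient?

|Γ| ≈ 0.769

|Γ| = (S − 1)/(S + 1) = (7.66 − 1)/(7.66 + 1) = 6.66/8.66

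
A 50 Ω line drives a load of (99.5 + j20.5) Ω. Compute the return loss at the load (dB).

RL ≈ 8.99 dB

Γ = (49.5 + j20.5)/(149.5 + j20.5), |Γ| = 0.355
RL = −20·log₁₀|Γ| = −20·log₁₀(0.355)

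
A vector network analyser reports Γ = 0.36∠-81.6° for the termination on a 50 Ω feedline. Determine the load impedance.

Z_L = Z_0·(1 + Γ)/(1 − Γ) = 50·(1.05 − j0.356)/(0.947 + j0.356)

Z_L ≈ 42.5 − j34.8 Ω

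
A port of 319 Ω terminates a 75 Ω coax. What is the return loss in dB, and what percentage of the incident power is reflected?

Γ = (319 − 75)/(319 + 75) = 0.619
RL = −20·log₁₀(0.619) = 4.16 dB
P_refl/P_inc = |Γ|² = 0.384

RL ≈ 4.16 dB; 38.4% of incident power reflected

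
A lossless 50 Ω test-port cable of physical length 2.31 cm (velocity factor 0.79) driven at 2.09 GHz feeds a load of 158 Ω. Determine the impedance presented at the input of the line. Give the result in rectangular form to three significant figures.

Z_in ≈ 17.1 − j13.3 Ω

λ = v/f = 0.79·c / 2.09 GHz = 0.113 m
βl = 2π·l/λ = 2π × 0.204 = 73.3°
tan(βl) = tan(73.3°) = 3.34
Z_in = Z_0·(Z_L + jZ_0·tanβl)/(Z_0 + jZ_L·tanβl)
     = 50·(158 + j167)/(50 + j528)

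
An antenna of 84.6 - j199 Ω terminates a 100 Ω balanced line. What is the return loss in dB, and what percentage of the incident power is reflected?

RL ≈ 2.67 dB; 54.1% of incident power reflected

Γ = (-15.4 − j199)/(184.6 − j199), |Γ| = 0.735
RL = −20·log₁₀(0.735) = 2.67 dB
P_refl/P_inc = |Γ|² = 0.541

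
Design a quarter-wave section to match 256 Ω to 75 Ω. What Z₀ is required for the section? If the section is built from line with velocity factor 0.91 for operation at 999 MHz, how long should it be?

Z_qwt ≈ 139 Ω; length ≈ 6.83 cm

Z_qwt = √(Z_0·R_L) = √(75 × 256) = √19200
λ = 0.91·c/f = 0.273 m, so l = λ/4 = 0.0683 m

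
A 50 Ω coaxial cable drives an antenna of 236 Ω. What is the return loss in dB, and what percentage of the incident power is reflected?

Γ = (236 − 50)/(236 + 50) = 0.65
RL = −20·log₁₀(0.65) = 3.74 dB
P_refl/P_inc = |Γ|² = 0.423

RL ≈ 3.74 dB; 42.3% of incident power reflected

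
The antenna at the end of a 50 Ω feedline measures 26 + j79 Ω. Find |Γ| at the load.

Γ = (Z_L − Z_0)/(Z_L + Z_0) = (-24 + j79)/(76 + j79)
|Γ| = 82.6/110

|Γ| ≈ 0.753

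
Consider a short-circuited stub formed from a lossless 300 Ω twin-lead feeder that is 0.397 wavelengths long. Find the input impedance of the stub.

βl = 2π × 0.397 = 143°
tan(βl) = -0.756
For a short-circuited stub, Z_in = jZ_0·tan(βl)

Z_in ≈ −j227 Ω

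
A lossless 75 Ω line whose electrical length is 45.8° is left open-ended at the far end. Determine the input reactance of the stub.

X_in ≈ -72.9 Ω (capacitive)

tan(βl) = 1.03
For an open-ended stub, Z_in = −jZ_0·cot(βl) = −jZ_0/tan(βl)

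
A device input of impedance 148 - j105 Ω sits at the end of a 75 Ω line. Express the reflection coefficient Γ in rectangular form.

Γ ≈ 0.449 − j0.259

Γ = (Z_L − Z_0)/(Z_L + Z_0) = (73 − j105)/(223 − j105)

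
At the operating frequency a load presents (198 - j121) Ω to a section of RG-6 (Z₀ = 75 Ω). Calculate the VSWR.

Γ = (Z_L − Z_0)/(Z_L + Z_0) = (123 − j121)/(273 − j121)
|Γ| = 173/299 = 0.578
VSWR = (1 + |Γ|)/(1 − |Γ|) = 1.58/0.422

VSWR ≈ 3.74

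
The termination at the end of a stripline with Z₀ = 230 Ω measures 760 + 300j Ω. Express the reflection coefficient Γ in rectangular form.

Γ = (Z_L − Z_0)/(Z_L + Z_0) = (530 + j300)/(990 + j300)

Γ ≈ 0.574 + j0.129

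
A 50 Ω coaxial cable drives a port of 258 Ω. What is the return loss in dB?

Γ = (258 − 50)/(258 + 50) = 0.675
RL = −20·log₁₀|Γ| = −20·log₁₀(0.675)

RL ≈ 3.41 dB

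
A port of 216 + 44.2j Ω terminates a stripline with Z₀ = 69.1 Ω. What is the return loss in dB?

RL ≈ 5.49 dB

Γ = (146.9 + j44.2)/(285.1 + j44.2), |Γ| = 0.532
RL = −20·log₁₀|Γ| = −20·log₁₀(0.532)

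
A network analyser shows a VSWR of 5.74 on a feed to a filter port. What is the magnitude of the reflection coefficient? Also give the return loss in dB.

|Γ| ≈ 0.703; return loss ≈ 3.06 dB

|Γ| = (S − 1)/(S + 1) = (5.74 − 1)/(5.74 + 1) = 4.74/6.74
RL = −20·log₁₀|Γ| = −20·log₁₀(0.703)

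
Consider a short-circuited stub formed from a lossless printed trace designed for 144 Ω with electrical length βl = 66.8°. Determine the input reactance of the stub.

X_in ≈ 336 Ω (inductive)

tan(βl) = 2.33
For a short-circuited stub, Z_in = jZ_0·tan(βl)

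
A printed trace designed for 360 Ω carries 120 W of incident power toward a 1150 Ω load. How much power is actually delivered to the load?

Γ = (1150 − 360)/(1150 + 360) = 0.523
|Γ|² = 0.274
P_refl = |Γ|²·P_inc = 32.8 W, P_del = (1 − |Γ|²)·P_inc = 87.2 W

P_delivered ≈ 87.2 W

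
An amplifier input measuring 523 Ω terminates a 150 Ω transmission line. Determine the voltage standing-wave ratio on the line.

Γ = (523 − 150)/(523 + 150) = 0.554
VSWR = (1 + 0.554)/(1 − 0.554)

VSWR ≈ 3.49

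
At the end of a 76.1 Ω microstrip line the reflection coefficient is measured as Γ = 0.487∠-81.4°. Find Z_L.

Z_L ≈ 53.2 − j67.1 Ω

Z_L = Z_0·(1 + Γ)/(1 − Γ) = 76.1·(1.07 − j0.482)/(0.927 + j0.482)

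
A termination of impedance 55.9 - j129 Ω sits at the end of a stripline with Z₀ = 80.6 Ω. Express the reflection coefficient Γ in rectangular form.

Γ ≈ 0.376 − j0.59

Γ = (Z_L − Z_0)/(Z_L + Z_0) = (-24.7 − j129)/(136.5 − j129)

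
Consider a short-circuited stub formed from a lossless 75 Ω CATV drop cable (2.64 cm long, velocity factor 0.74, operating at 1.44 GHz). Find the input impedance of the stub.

λ = v/f = 0.74·c / 1.44 GHz = 0.154 m
βl = 2π·l/λ = 2π × 0.171 = 61.6°
tan(βl) = 1.85
For a short-circuited stub, Z_in = jZ_0·tan(βl)

Z_in ≈ +j139 Ω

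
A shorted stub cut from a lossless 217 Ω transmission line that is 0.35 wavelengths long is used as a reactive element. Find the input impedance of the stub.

βl = 2π × 0.35 = 126°
tan(βl) = -1.38
For a shorted stub, Z_in = jZ_0·tan(βl)

Z_in ≈ −j299 Ω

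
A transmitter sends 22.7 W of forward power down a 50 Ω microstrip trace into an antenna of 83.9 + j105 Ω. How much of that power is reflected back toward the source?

P_reflected ≈ 9.54 W

|Γ| = |(33.9 + j105)/(133.9 + j105)| = 0.648
|Γ|² = 0.42
P_refl = |Γ|²·P_inc = 9.54 W, P_del = (1 − |Γ|²)·P_inc = 13.2 W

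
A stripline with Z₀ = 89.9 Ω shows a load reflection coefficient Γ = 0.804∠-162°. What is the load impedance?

Z_L = Z_0·(1 + Γ)/(1 − Γ) = 89.9·(0.235 − j0.248)/(1.76 + j0.248)

Z_L ≈ 10 − j14.1 Ω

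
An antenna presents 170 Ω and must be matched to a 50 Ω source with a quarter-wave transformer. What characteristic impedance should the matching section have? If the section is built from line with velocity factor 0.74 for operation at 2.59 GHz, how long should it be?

Z_qwt ≈ 92.2 Ω; length ≈ 2.14 cm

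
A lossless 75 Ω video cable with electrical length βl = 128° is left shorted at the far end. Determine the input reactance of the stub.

X_in ≈ -96 Ω (capacitive)

tan(βl) = -1.28
For a shorted stub, Z_in = jZ_0·tan(βl)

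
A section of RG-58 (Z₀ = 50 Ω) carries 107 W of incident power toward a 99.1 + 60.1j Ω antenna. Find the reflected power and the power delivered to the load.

|Γ| = |(49.1 + j60.1)/(149.1 + j60.1)| = 0.483
|Γ|² = 0.233
P_refl = |Γ|²·P_inc = 24.9 W, P_del = (1 − |Γ|²)·P_inc = 82.1 W

P_reflected ≈ 24.9 W; P_delivered ≈ 82.1 W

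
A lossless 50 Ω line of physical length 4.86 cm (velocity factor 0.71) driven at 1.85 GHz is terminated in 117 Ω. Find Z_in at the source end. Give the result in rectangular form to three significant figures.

Z_in ≈ 58.8 + j46.7 Ω

λ = v/f = 0.71·c / 1.85 GHz = 0.115 m
βl = 2π·l/λ = 2π × 0.422 = 152°
tan(βl) = tan(152°) = -0.533
Z_in = Z_0·(Z_L + jZ_0·tanβl)/(Z_0 + jZ_L·tanβl)
     = 50·(117 − j26.6)/(50 − j62.3)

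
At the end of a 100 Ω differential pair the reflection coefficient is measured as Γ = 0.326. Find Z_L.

Z_L ≈ 197 Ω

Z_L = Z_0·(1 + Γ)/(1 − Γ) = 100·(1.33)/(0.674)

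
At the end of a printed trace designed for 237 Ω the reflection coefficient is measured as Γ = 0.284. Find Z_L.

Z_L ≈ 425 Ω

Z_L = Z_0·(1 + Γ)/(1 − Γ) = 237·(1.28)/(0.716)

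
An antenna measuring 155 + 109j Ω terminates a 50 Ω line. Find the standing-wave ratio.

VSWR ≈ 4.74

Γ = (Z_L − Z_0)/(Z_L + Z_0) = (105 + j109)/(205 + j109)
|Γ| = 151/232 = 0.652
VSWR = (1 + |Γ|)/(1 − |Γ|) = 1.65/0.348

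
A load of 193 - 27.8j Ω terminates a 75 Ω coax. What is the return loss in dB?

Γ = (118 − j27.8)/(268 − j27.8), |Γ| = 0.45
RL = −20·log₁₀|Γ| = −20·log₁₀(0.45)

RL ≈ 6.94 dB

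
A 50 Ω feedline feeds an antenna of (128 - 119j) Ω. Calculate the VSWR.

VSWR ≈ 4.96

Γ = (Z_L − Z_0)/(Z_L + Z_0) = (78 − j119)/(178 − j119)
|Γ| = 142/214 = 0.665
VSWR = (1 + |Γ|)/(1 − |Γ|) = 1.66/0.335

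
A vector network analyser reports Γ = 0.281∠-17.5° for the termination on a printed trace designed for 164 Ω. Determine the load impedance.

Z_L = Z_0·(1 + Γ)/(1 − Γ) = 164·(1.27 − j0.0845)/(0.732 + j0.0845)

Z_L ≈ 278 − j51 Ω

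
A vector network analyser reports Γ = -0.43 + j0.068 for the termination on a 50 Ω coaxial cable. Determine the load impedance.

Z_L ≈ 19.8 + j3.32 Ω

Z_L = Z_0·(1 + Γ)/(1 − Γ) = 50·(0.57 + j0.068)/(1.43 − j0.068)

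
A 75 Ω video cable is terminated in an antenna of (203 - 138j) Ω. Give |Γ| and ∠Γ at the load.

Γ = (Z_L − Z_0)/(Z_L + Z_0) = (128 − j138)/(278 − j138)
|Γ| = 188/310 = 0.606

Γ ≈ 0.606 ∠ -20.8°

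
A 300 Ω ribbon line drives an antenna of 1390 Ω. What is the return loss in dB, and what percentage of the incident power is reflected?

RL ≈ 3.81 dB; 41.6% of incident power reflected

Γ = (1390 − 300)/(1390 + 300) = 0.645
RL = −20·log₁₀(0.645) = 3.81 dB
P_refl/P_inc = |Γ|² = 0.416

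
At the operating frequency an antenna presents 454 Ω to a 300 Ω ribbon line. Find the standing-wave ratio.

VSWR ≈ 1.51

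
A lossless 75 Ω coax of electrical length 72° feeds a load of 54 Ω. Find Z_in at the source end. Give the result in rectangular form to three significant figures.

tan(βl) = tan(72°) = 3.08
Z_in = Z_0·(Z_L + jZ_0·tanβl)/(Z_0 + jZ_L·tanβl)
     = 75·(54 + j231)/(75 + j166)

Z_in ≈ 95.7 + j18.8 Ω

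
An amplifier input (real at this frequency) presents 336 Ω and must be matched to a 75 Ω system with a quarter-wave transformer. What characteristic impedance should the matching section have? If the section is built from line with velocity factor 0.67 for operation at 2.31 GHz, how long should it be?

Z_qwt = √(Z_0·R_L) = √(75 × 336) = √25200
λ = 0.67·c/f = 0.087 m, so l = λ/4 = 0.0218 m

Z_qwt ≈ 159 Ω; length ≈ 2.18 cm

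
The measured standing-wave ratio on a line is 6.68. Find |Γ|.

|Γ| ≈ 0.74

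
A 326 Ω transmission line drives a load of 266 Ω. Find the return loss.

Γ = (266 − 326)/(266 + 326) = -0.101
RL = −20·log₁₀|Γ| = −20·log₁₀(0.101)

RL ≈ 19.9 dB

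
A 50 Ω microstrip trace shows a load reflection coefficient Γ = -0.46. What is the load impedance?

Z_L ≈ 18.5 Ω

Z_L = Z_0·(1 + Γ)/(1 − Γ) = 50·(0.54)/(1.46)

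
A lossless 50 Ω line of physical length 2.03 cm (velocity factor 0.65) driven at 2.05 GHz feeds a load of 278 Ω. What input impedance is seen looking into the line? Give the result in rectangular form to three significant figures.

Z_in ≈ 9.47 − j11.3 Ω

λ = v/f = 0.65·c / 2.05 GHz = 0.0951 m
βl = 2π·l/λ = 2π × 0.213 = 76.8°
tan(βl) = tan(76.8°) = 4.27
Z_in = Z_0·(Z_L + jZ_0·tanβl)/(Z_0 + jZ_L·tanβl)
     = 50·(278 + j214)/(50 + j1190)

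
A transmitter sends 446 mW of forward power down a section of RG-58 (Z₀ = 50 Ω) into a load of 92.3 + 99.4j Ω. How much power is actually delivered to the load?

P_delivered ≈ 273 mW

|Γ| = |(42.3 + j99.4)/(142.3 + j99.4)| = 0.622
|Γ|² = 0.387
P_refl = |Γ|²·P_inc = 173 mW, P_del = (1 − |Γ|²)·P_inc = 273 mW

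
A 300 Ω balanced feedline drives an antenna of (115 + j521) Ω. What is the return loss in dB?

Γ = (-185 + j521)/(415 + j521), |Γ| = 0.83
RL = −20·log₁₀|Γ| = −20·log₁₀(0.83)

RL ≈ 1.62 dB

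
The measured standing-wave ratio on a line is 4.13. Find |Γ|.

|Γ| ≈ 0.61

|Γ| = (S − 1)/(S + 1) = (4.13 − 1)/(4.13 + 1) = 3.13/5.13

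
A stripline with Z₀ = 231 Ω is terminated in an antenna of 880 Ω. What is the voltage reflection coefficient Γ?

Γ = (Z_L − Z_0)/(Z_L + Z_0) = (880 − 231)/(880 + 231) = 649/1111

Γ = 0.584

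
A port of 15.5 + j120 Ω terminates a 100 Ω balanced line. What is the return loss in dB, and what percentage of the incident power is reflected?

RL ≈ 1.1 dB; 77.6% of incident power reflected

Γ = (-84.5 + j120)/(115.5 + j120), |Γ| = 0.881
RL = −20·log₁₀(0.881) = 1.1 dB
P_refl/P_inc = |Γ|² = 0.776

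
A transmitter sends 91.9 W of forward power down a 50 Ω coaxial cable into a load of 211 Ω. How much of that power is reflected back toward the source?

P_reflected ≈ 35 W

Γ = (211 − 50)/(211 + 50) = 0.617
|Γ|² = 0.381
P_refl = |Γ|²·P_inc = 35 W, P_del = (1 − |Γ|²)·P_inc = 56.9 W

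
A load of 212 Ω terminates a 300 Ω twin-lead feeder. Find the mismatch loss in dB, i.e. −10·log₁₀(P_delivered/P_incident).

Γ = (212 − 300)/(212 + 300) = -0.172
|Γ|² = 0.0295, so P_del/P_inc = 1 − |Γ|² = 0.97
ML = −10·log₁₀(1 − |Γ|²)

mismatch loss ≈ 0.13 dB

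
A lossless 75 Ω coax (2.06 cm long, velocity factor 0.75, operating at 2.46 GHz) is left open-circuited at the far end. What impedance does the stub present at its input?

Z_in ≈ −j11.8 Ω

λ = v/f = 0.75·c / 2.46 GHz = 0.0915 m
βl = 2π·l/λ = 2π × 0.225 = 81.1°
tan(βl) = 6.37
For an open-circuited stub, Z_in = −jZ_0·cot(βl) = −jZ_0/tan(βl)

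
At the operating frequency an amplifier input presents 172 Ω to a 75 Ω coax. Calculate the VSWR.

VSWR ≈ 2.29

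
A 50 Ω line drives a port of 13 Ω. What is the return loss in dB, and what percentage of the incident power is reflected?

RL ≈ 4.62 dB; 34.5% of incident power reflected

Γ = (13 − 50)/(13 + 50) = -0.587
RL = −20·log₁₀(0.587) = 4.62 dB
P_refl/P_inc = |Γ|² = 0.345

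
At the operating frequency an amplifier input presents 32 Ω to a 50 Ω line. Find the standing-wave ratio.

VSWR ≈ 1.56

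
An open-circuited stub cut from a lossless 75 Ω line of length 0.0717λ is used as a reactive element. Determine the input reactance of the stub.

X_in ≈ -155 Ω (capacitive)

βl = 2π × 0.0717 = 25.8°
tan(βl) = 0.484
For an open-circuited stub, Z_in = −jZ_0·cot(βl) = −jZ_0/tan(βl)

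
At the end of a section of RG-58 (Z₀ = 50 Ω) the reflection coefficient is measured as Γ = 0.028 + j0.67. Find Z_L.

Z_L ≈ 19.7 + j48.1 Ω

Z_L = Z_0·(1 + Γ)/(1 − Γ) = 50·(1.03 + j0.67)/(0.972 − j0.67)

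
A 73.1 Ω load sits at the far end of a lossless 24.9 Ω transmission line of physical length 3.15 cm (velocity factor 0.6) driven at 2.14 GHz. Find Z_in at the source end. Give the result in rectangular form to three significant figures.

λ = v/f = 0.6·c / 2.14 GHz = 0.0841 m
βl = 2π·l/λ = 2π × 0.374 = 135°
tan(βl) = tan(135°) = -1.01
Z_in = Z_0·(Z_L + jZ_0·tanβl)/(Z_0 + jZ_L·tanβl)
     = 24.9·(73.1 − j25.1)/(24.9 − j73.6)

Z_in ≈ 15.1 + j19.6 Ω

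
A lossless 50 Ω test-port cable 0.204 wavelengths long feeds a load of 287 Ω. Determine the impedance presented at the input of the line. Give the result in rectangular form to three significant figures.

βl = 2π × 0.204 = 73.4°
tan(βl) = tan(73.4°) = 3.36
Z_in = Z_0·(Z_L + jZ_0·tanβl)/(Z_0 + jZ_L·tanβl)
     = 50·(287 + j168)/(50 + j965)

Z_in ≈ 9.46 − j14.4 Ω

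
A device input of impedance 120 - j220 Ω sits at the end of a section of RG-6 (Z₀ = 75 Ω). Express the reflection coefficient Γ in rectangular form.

Γ = (Z_L − Z_0)/(Z_L + Z_0) = (45 − j220)/(195 − j220)

Γ ≈ 0.662 − j0.382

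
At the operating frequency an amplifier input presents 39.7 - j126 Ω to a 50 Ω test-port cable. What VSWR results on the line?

VSWR ≈ 9.95

Γ = (Z_L − Z_0)/(Z_L + Z_0) = (-10.3 − j126)/(89.7 − j126)
|Γ| = 126/155 = 0.817
VSWR = (1 + |Γ|)/(1 − |Γ|) = 1.82/0.183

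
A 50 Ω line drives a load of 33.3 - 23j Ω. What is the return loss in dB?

RL ≈ 9.66 dB

Γ = (-16.7 − j23)/(83.3 − j23), |Γ| = 0.329
RL = −20·log₁₀|Γ| = −20·log₁₀(0.329)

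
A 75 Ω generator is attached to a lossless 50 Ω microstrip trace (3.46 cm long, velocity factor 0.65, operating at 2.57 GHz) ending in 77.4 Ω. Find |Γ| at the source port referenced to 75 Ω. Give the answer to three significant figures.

λ = v/f = 0.65·c / 2.57 GHz = 0.0759 m
βl = 2π·l/λ = 2π × 0.456 = 164°
tan(βl) = -0.284
Z_in = Z_0·(Z_L + jZ_0·tanβl)/(Z_0 + jZ_L·tanβl) = 70.1 + j16.6 Ω
Γ_s = (Z_in − Z_s)/(Z_in + Z_s) = (-4.89 + j16.6)/(145 + j16.6), |Γ_s| = 0.118

|Γ| ≈ 0.118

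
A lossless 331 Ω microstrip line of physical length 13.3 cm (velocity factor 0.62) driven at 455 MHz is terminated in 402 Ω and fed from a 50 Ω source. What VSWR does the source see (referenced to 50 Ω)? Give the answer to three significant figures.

λ = v/f = 0.62·c / 455 MHz = 0.409 m
βl = 2π·l/λ = 2π × 0.325 = 117°
tan(βl) = -1.95
Z_in = Z_0·(Z_L + jZ_0·tanβl)/(Z_0 + jZ_L·tanβl) = 292 + j46.4 Ω
Γ_s = (Z_in − Z_s)/(Z_in + Z_s) = (242 + j46.4)/(342 + j46.4), |Γ_s| = 0.714
VSWR = (1 + |Γ_s|)/(1 − |Γ_s|)

VSWR ≈ 5.99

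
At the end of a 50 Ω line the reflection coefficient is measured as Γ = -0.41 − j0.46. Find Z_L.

Z_L = Z_0·(1 + Γ)/(1 − Γ) = 50·(0.59 − j0.46)/(1.41 + j0.46)

Z_L ≈ 14.1 − j20.9 Ω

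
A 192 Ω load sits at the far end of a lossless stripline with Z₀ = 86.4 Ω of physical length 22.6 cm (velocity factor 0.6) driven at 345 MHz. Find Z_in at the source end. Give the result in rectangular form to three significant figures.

λ = v/f = 0.6·c / 345 MHz = 0.522 m
βl = 2π·l/λ = 2π × 0.433 = 156°
tan(βl) = tan(156°) = -0.446
Z_in = Z_0·(Z_L + jZ_0·tanβl)/(Z_0 + jZ_L·tanβl)
     = 86.4·(192 − j38.6)/(86.4 − j85.7)

Z_in ≈ 116 + j76.6 Ω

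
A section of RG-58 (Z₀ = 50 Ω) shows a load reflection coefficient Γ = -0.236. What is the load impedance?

Z_L ≈ 30.9 Ω

Z_L = Z_0·(1 + Γ)/(1 − Γ) = 50·(0.764)/(1.24)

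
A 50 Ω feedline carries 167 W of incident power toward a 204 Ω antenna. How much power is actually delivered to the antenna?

P_delivered ≈ 106 W

Γ = (204 − 50)/(204 + 50) = 0.606
|Γ|² = 0.368
P_refl = |Γ|²·P_inc = 61.4 W, P_del = (1 − |Γ|²)·P_inc = 106 W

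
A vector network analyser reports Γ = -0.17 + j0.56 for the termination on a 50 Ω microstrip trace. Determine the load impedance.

Z_L = Z_0·(1 + Γ)/(1 − Γ) = 50·(0.83 + j0.56)/(1.17 − j0.56)

Z_L ≈ 19.5 + j33.3 Ω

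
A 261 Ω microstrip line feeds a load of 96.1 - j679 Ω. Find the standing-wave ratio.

VSWR ≈ 21.4

Γ = (Z_L − Z_0)/(Z_L + Z_0) = (-164.9 − j679)/(357.1 − j679)
|Γ| = 699/767 = 0.911
VSWR = (1 + |Γ|)/(1 − |Γ|) = 1.91/0.0892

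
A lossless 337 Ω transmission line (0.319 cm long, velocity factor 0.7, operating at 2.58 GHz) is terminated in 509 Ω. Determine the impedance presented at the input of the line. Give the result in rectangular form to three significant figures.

Z_in ≈ 473 − j94.9 Ω

λ = v/f = 0.7·c / 2.58 GHz = 0.0814 m
βl = 2π·l/λ = 2π × 0.0392 = 14.1°
tan(βl) = tan(14.1°) = 0.251
Z_in = Z_0·(Z_L + jZ_0·tanβl)/(Z_0 + jZ_L·tanβl)
     = 337·(509 + j84.7)/(337 + j128)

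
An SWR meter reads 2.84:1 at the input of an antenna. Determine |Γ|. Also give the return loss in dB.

|Γ| ≈ 0.479; return loss ≈ 6.39 dB

|Γ| = (S − 1)/(S + 1) = (2.84 − 1)/(2.84 + 1) = 1.84/3.84
RL = −20·log₁₀|Γ| = −20·log₁₀(0.479)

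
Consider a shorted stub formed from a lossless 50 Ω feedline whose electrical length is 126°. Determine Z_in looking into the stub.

Z_in ≈ −j68.8 Ω

tan(βl) = -1.38
For a shorted stub, Z_in = jZ_0·tan(βl)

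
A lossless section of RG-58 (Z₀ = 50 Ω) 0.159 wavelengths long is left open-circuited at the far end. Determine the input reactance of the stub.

βl = 2π × 0.159 = 57.2°
tan(βl) = 1.55
For an open-circuited stub, Z_in = −jZ_0·cot(βl) = −jZ_0/tan(βl)

X_in ≈ -32.2 Ω (capacitive)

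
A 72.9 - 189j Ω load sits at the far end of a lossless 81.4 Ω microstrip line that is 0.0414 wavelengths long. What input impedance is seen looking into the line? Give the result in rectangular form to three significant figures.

βl = 2π × 0.0414 = 14.9°
tan(βl) = tan(14.9°) = 0.266
Z_in = Z_0·(Z_L + jZ_0·tanβl)/(Z_0 + jZ_L·tanβl)
     = 81.4·(72.9 − j167)/(132 + j19.4)

Z_in ≈ 29.2 − j108 Ω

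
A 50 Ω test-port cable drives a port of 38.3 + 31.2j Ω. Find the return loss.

RL ≈ 8.98 dB

Γ = (-11.7 + j31.2)/(88.3 + j31.2), |Γ| = 0.356
RL = −20·log₁₀|Γ| = −20·log₁₀(0.356)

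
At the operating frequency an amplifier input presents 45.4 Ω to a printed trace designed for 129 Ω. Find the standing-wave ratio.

VSWR ≈ 2.84

For a purely resistive load, VSWR = R_L/Z_0 or Z_0/R_L (whichever > 1) = 129/45.4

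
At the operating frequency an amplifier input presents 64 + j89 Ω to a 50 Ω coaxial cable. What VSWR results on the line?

Γ = (Z_L − Z_0)/(Z_L + Z_0) = (14 + j89)/(114 + j89)
|Γ| = 90.1/145 = 0.623
VSWR = (1 + |Γ|)/(1 − |Γ|) = 1.62/0.377

VSWR ≈ 4.3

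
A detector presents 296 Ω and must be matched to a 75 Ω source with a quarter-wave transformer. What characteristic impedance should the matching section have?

Z_qwt ≈ 149 Ω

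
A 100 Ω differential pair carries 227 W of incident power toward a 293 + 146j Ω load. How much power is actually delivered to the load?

P_delivered ≈ 151 W

|Γ| = |(193 + j146)/(393 + j146)| = 0.577
|Γ|² = 0.333
P_refl = |Γ|²·P_inc = 75.6 W, P_del = (1 − |Γ|²)·P_inc = 151 W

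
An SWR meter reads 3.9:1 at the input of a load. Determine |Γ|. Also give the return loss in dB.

|Γ| ≈ 0.592; return loss ≈ 4.56 dB

|Γ| = (S − 1)/(S + 1) = (3.9 − 1)/(3.9 + 1) = 2.9/4.9
RL = −20·log₁₀|Γ| = −20·log₁₀(0.592)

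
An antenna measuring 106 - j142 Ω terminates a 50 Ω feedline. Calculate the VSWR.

Γ = (Z_L − Z_0)/(Z_L + Z_0) = (56 − j142)/(156 − j142)
|Γ| = 153/211 = 0.724
VSWR = (1 + |Γ|)/(1 − |Γ|) = 1.72/0.276

VSWR ≈ 6.24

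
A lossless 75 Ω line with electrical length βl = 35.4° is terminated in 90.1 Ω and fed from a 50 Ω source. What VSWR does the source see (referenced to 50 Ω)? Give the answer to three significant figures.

VSWR ≈ 1.65

tan(βl) = 0.711
Z_in = Z_0·(Z_L + jZ_0·tanβl)/(Z_0 + jZ_L·tanβl) = 78.4 − j13.7 Ω
Γ_s = (Z_in − Z_s)/(Z_in + Z_s) = (28.4 − j13.7)/(128 − j13.7), |Γ_s| = 0.244
VSWR = (1 + |Γ_s|)/(1 − |Γ_s|)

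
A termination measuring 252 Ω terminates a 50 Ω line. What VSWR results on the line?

VSWR ≈ 5.04

For a purely resistive load, VSWR = R_L/Z_0 or Z_0/R_L (whichever > 1) = 252/50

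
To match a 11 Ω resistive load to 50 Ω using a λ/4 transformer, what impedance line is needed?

Z_qwt = √(Z_0·R_L) = √(50 × 11) = √550

Z_qwt ≈ 23.5 Ω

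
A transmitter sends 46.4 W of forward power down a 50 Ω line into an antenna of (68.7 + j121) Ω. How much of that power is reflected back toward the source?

P_reflected ≈ 24.2 W

|Γ| = |(18.7 + j121)/(118.7 + j121)| = 0.722
|Γ|² = 0.522
P_refl = |Γ|²·P_inc = 24.2 W, P_del = (1 − |Γ|²)·P_inc = 22.2 W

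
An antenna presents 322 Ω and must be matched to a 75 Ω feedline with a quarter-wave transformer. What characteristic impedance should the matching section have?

Z_qwt = √(Z_0·R_L) = √(75 × 322) = √24150

Z_qwt ≈ 155 Ω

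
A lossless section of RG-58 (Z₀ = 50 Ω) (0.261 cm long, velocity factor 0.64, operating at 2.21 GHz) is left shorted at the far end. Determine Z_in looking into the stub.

λ = v/f = 0.64·c / 2.21 GHz = 0.0869 m
βl = 2π·l/λ = 2π × 0.03 = 10.8°
tan(βl) = 0.191
For a shorted stub, Z_in = jZ_0·tan(βl)

Z_in ≈ +j9.55 Ω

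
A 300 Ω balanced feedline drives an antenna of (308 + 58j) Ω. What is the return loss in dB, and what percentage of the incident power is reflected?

RL ≈ 20.4 dB; 0.919% of incident power reflected

Γ = (8 + j58)/(608 + j58), |Γ| = 0.0959
RL = −20·log₁₀(0.0959) = 20.4 dB
P_refl/P_inc = |Γ|² = 0.00919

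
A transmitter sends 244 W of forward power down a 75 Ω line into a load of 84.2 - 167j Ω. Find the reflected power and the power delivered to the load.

P_reflected ≈ 128 W; P_delivered ≈ 116 W

|Γ| = |(9.2 − j167)/(159.2 − j167)| = 0.725
|Γ|² = 0.525
P_refl = |Γ|²·P_inc = 128 W, P_del = (1 − |Γ|²)·P_inc = 116 W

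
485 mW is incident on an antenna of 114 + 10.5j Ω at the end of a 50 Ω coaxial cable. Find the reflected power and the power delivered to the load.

P_reflected ≈ 75.5 mW; P_delivered ≈ 409 mW

|Γ| = |(64 + j10.5)/(164 + j10.5)| = 0.395
|Γ|² = 0.156
P_refl = |Γ|²·P_inc = 75.5 mW, P_del = (1 − |Γ|²)·P_inc = 409 mW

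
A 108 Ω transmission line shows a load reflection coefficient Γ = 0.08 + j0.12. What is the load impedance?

Z_L = Z_0·(1 + Γ)/(1 − Γ) = 108·(1.08 + j0.12)/(0.92 − j0.12)

Z_L ≈ 123 + j30.1 Ω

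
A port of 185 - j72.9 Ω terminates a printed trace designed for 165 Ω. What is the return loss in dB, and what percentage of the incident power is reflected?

RL ≈ 13.5 dB; 4.47% of incident power reflected

Γ = (20 − j72.9)/(350 − j72.9), |Γ| = 0.211
RL = −20·log₁₀(0.211) = 13.5 dB
P_refl/P_inc = |Γ|² = 0.0447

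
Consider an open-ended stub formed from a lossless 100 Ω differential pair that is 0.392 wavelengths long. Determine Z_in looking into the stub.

βl = 2π × 0.392 = 141°
tan(βl) = -0.806
For an open-ended stub, Z_in = −jZ_0·cot(βl) = −jZ_0/tan(βl)

Z_in ≈ +j124 Ω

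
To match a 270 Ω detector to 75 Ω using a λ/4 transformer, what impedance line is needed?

Z_qwt ≈ 142 Ω

Z_qwt = √(Z_0·R_L) = √(75 × 270) = √20250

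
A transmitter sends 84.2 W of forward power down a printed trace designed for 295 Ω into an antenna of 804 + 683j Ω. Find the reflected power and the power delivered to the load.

P_reflected ≈ 36.5 W; P_delivered ≈ 47.7 W

|Γ| = |(509 + j683)/(1099 + j683)| = 0.658
|Γ|² = 0.433
P_refl = |Γ|²·P_inc = 36.5 W, P_del = (1 − |Γ|²)·P_inc = 47.7 W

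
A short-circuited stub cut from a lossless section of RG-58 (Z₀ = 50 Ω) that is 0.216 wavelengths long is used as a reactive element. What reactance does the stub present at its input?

βl = 2π × 0.216 = 77.8°
tan(βl) = 4.61
For a short-circuited stub, Z_in = jZ_0·tan(βl)

X_in ≈ 230 Ω (inductive)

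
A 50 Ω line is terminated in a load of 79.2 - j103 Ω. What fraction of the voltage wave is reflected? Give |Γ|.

|Γ| ≈ 0.648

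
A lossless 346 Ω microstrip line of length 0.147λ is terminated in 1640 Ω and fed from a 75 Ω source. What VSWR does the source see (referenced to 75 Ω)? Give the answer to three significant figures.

βl = 2π × 0.147 = 52.9°
tan(βl) = 1.32
Z_in = Z_0·(Z_L + jZ_0·tanβl)/(Z_0 + jZ_L·tanβl) = 112 − j244 Ω
Γ_s = (Z_in − Z_s)/(Z_in + Z_s) = (36.8 − j244)/(187 − j244), |Γ_s| = 0.803
VSWR = (1 + |Γ_s|)/(1 − |Γ_s|)

VSWR ≈ 9.13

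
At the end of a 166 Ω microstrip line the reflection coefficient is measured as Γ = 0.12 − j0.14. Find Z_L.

Z_L = Z_0·(1 + Γ)/(1 − Γ) = 166·(1.12 − j0.14)/(0.88 + j0.14)

Z_L ≈ 202 − j58.5 Ω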